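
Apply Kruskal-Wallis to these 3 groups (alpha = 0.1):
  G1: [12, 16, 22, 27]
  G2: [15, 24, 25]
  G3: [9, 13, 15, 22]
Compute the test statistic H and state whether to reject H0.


Step 1: Combine all N = 11 observations and assign midranks.
sorted (value, group, rank): (9,G3,1), (12,G1,2), (13,G3,3), (15,G2,4.5), (15,G3,4.5), (16,G1,6), (22,G1,7.5), (22,G3,7.5), (24,G2,9), (25,G2,10), (27,G1,11)
Step 2: Sum ranks within each group.
R_1 = 26.5 (n_1 = 4)
R_2 = 23.5 (n_2 = 3)
R_3 = 16 (n_3 = 4)
Step 3: H = 12/(N(N+1)) * sum(R_i^2/n_i) - 3(N+1)
     = 12/(11*12) * (26.5^2/4 + 23.5^2/3 + 16^2/4) - 3*12
     = 0.090909 * 423.646 - 36
     = 2.513258.
Step 4: Ties present; correction factor C = 1 - 12/(11^3 - 11) = 0.990909. Corrected H = 2.513258 / 0.990909 = 2.536315.
Step 5: Under H0, H ~ chi^2(2); p-value = 0.281350.
Step 6: alpha = 0.1. fail to reject H0.

H = 2.5363, df = 2, p = 0.281350, fail to reject H0.


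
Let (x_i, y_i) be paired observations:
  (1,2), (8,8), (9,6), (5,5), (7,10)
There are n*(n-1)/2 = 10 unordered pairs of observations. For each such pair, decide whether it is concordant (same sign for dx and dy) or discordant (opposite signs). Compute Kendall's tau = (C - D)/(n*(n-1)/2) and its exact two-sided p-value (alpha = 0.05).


Step 1: Enumerate the 10 unordered pairs (i,j) with i<j and classify each by sign(x_j-x_i) * sign(y_j-y_i).
  (1,2):dx=+7,dy=+6->C; (1,3):dx=+8,dy=+4->C; (1,4):dx=+4,dy=+3->C; (1,5):dx=+6,dy=+8->C
  (2,3):dx=+1,dy=-2->D; (2,4):dx=-3,dy=-3->C; (2,5):dx=-1,dy=+2->D; (3,4):dx=-4,dy=-1->C
  (3,5):dx=-2,dy=+4->D; (4,5):dx=+2,dy=+5->C
Step 2: C = 7, D = 3, total pairs = 10.
Step 3: tau = (C - D)/(n(n-1)/2) = (7 - 3)/10 = 0.400000.
Step 4: Exact two-sided p-value (enumerate n! = 120 permutations of y under H0): p = 0.483333.
Step 5: alpha = 0.05. fail to reject H0.

tau_b = 0.4000 (C=7, D=3), p = 0.483333, fail to reject H0.


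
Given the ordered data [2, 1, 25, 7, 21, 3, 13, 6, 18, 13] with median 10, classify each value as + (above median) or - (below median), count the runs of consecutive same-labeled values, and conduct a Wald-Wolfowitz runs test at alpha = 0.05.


Step 1: Compute median = 10; label A = above, B = below.
Labels in order: BBABABABAA  (n_A = 5, n_B = 5)
Step 2: Count runs R = 8.
Step 3: Under H0 (random ordering), E[R] = 2*n_A*n_B/(n_A+n_B) + 1 = 2*5*5/10 + 1 = 6.0000.
        Var[R] = 2*n_A*n_B*(2*n_A*n_B - n_A - n_B) / ((n_A+n_B)^2 * (n_A+n_B-1)) = 2000/900 = 2.2222.
        SD[R] = 1.4907.
Step 4: Continuity-corrected z = (R - 0.5 - E[R]) / SD[R] = (8 - 0.5 - 6.0000) / 1.4907 = 1.0062.
Step 5: Two-sided p-value via normal approximation = 2*(1 - Phi(|z|)) = 0.314305.
Step 6: alpha = 0.05. fail to reject H0.

R = 8, z = 1.0062, p = 0.314305, fail to reject H0.


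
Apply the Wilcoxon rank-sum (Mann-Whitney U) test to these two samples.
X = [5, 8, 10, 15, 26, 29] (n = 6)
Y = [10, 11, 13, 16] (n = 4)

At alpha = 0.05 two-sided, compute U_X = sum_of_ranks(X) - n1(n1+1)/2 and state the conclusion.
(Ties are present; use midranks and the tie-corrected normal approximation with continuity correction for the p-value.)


Step 1: Combine and sort all 10 observations; assign midranks.
sorted (value, group): (5,X), (8,X), (10,X), (10,Y), (11,Y), (13,Y), (15,X), (16,Y), (26,X), (29,X)
ranks: 5->1, 8->2, 10->3.5, 10->3.5, 11->5, 13->6, 15->7, 16->8, 26->9, 29->10
Step 2: Rank sum for X: R1 = 1 + 2 + 3.5 + 7 + 9 + 10 = 32.5.
Step 3: U_X = R1 - n1(n1+1)/2 = 32.5 - 6*7/2 = 32.5 - 21 = 11.5.
       U_Y = n1*n2 - U_X = 24 - 11.5 = 12.5.
Step 4: Ties are present, so use the tie-corrected normal approximation (with continuity correction) for the p-value.
Step 5: p-value = 1.000000; compare to alpha = 0.05. fail to reject H0.

U_X = 11.5, p = 1.000000, fail to reject H0 at alpha = 0.05.


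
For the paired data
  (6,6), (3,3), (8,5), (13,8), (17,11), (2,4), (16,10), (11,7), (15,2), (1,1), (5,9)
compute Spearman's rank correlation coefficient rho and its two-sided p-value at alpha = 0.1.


Step 1: Rank x and y separately (midranks; no ties here).
rank(x): 6->5, 3->3, 8->6, 13->8, 17->11, 2->2, 16->10, 11->7, 15->9, 1->1, 5->4
rank(y): 6->6, 3->3, 5->5, 8->8, 11->11, 4->4, 10->10, 7->7, 2->2, 1->1, 9->9
Step 2: d_i = R_x(i) - R_y(i); compute d_i^2.
  (5-6)^2=1, (3-3)^2=0, (6-5)^2=1, (8-8)^2=0, (11-11)^2=0, (2-4)^2=4, (10-10)^2=0, (7-7)^2=0, (9-2)^2=49, (1-1)^2=0, (4-9)^2=25
sum(d^2) = 80.
Step 3: rho = 1 - 6*80 / (11*(11^2 - 1)) = 1 - 480/1320 = 0.636364.
Step 4: Under H0, t = rho * sqrt((n-2)/(1-rho^2)) = 2.4749 ~ t(9).
Step 5: Two-sided p-value from the t-distribution with 9 df = 0.035287.
Step 6: alpha = 0.1. reject H0.

rho = 0.6364, p = 0.035287, reject H0 at alpha = 0.1.


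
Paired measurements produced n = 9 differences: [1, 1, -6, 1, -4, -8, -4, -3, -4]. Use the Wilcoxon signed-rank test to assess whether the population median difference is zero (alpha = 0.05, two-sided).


Step 1: Drop any zero differences (none here) and take |d_i|.
|d| = [1, 1, 6, 1, 4, 8, 4, 3, 4]
Step 2: Midrank |d_i| (ties get averaged ranks).
ranks: |1|->2, |1|->2, |6|->8, |1|->2, |4|->6, |8|->9, |4|->6, |3|->4, |4|->6
Step 3: Attach original signs; sum ranks with positive sign and with negative sign.
W+ = 2 + 2 + 2 = 6
W- = 8 + 6 + 9 + 6 + 4 + 6 = 39
(Check: W+ + W- = 45 should equal n(n+1)/2 = 45.)
Step 4: Test statistic W = min(W+, W-) = 6.
Step 5: Ties in |d|, so use the tie-corrected normal approximation.
        E[W] = n(n+1)/4 = 9*10/4 = 22.5.
        Tie groups: |d|=1 (t=3), |d|=4 (t=3); sum(t^3 - t) = 48.
        Var[W] = n(n+1)(2n+1)/24 - sum(t^3-t)/48 = 1710/24 - 48/48 = 70.25.
        z = (W - E[W]) / sqrt(Var[W]) = (6 - 22.5) / 8.3815 = -1.9686.
        Two-sided p = 2*Phi(z) = 0.048997.
Step 6: alpha = 0.05. reject H0.

W+ = 6, W- = 39, W = min = 6, p = 0.048997, reject H0.


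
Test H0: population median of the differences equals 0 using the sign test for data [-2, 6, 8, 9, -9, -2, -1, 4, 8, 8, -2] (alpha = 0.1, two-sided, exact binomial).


Step 1: Discard zero differences. Original n = 11; n_eff = number of nonzero differences = 11.
Nonzero differences (with sign): -2, +6, +8, +9, -9, -2, -1, +4, +8, +8, -2
Step 2: Count signs: positive = 6, negative = 5.
Step 3: Under H0: P(positive) = 0.5, so the number of positives S ~ Bin(11, 0.5).
Step 4: Two-sided exact p-value = sum of Bin(11,0.5) probabilities at or below the observed probability = 1.000000.
Step 5: alpha = 0.1. fail to reject H0.

n_eff = 11, pos = 6, neg = 5, p = 1.000000, fail to reject H0.


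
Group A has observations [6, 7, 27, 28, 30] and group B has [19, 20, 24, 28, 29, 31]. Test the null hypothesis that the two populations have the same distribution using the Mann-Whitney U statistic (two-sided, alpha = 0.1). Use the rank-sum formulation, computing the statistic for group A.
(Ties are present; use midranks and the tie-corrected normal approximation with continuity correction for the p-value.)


Step 1: Combine and sort all 11 observations; assign midranks.
sorted (value, group): (6,X), (7,X), (19,Y), (20,Y), (24,Y), (27,X), (28,X), (28,Y), (29,Y), (30,X), (31,Y)
ranks: 6->1, 7->2, 19->3, 20->4, 24->5, 27->6, 28->7.5, 28->7.5, 29->9, 30->10, 31->11
Step 2: Rank sum for X: R1 = 1 + 2 + 6 + 7.5 + 10 = 26.5.
Step 3: U_X = R1 - n1(n1+1)/2 = 26.5 - 5*6/2 = 26.5 - 15 = 11.5.
       U_Y = n1*n2 - U_X = 30 - 11.5 = 18.5.
Step 4: Ties are present, so use the tie-corrected normal approximation (with continuity correction) for the p-value.
Step 5: p-value = 0.583025; compare to alpha = 0.1. fail to reject H0.

U_X = 11.5, p = 0.583025, fail to reject H0 at alpha = 0.1.


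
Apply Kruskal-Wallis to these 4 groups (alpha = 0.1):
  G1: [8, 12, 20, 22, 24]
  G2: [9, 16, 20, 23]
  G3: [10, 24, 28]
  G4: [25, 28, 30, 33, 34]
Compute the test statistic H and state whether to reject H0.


Step 1: Combine all N = 17 observations and assign midranks.
sorted (value, group, rank): (8,G1,1), (9,G2,2), (10,G3,3), (12,G1,4), (16,G2,5), (20,G1,6.5), (20,G2,6.5), (22,G1,8), (23,G2,9), (24,G1,10.5), (24,G3,10.5), (25,G4,12), (28,G3,13.5), (28,G4,13.5), (30,G4,15), (33,G4,16), (34,G4,17)
Step 2: Sum ranks within each group.
R_1 = 30 (n_1 = 5)
R_2 = 22.5 (n_2 = 4)
R_3 = 27 (n_3 = 3)
R_4 = 73.5 (n_4 = 5)
Step 3: H = 12/(N(N+1)) * sum(R_i^2/n_i) - 3(N+1)
     = 12/(17*18) * (30^2/5 + 22.5^2/4 + 27^2/3 + 73.5^2/5) - 3*18
     = 0.039216 * 1630.01 - 54
     = 9.922059.
Step 4: Ties present; correction factor C = 1 - 18/(17^3 - 17) = 0.996324. Corrected H = 9.922059 / 0.996324 = 9.958672.
Step 5: Under H0, H ~ chi^2(3); p-value = 0.018921.
Step 6: alpha = 0.1. reject H0.

H = 9.9587, df = 3, p = 0.018921, reject H0.


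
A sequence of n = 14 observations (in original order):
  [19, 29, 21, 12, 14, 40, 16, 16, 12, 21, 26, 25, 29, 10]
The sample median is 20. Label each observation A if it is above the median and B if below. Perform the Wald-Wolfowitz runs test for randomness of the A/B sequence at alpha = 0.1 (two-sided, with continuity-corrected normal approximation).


Step 1: Compute median = 20; label A = above, B = below.
Labels in order: BAABBABBBAAAAB  (n_A = 7, n_B = 7)
Step 2: Count runs R = 7.
Step 3: Under H0 (random ordering), E[R] = 2*n_A*n_B/(n_A+n_B) + 1 = 2*7*7/14 + 1 = 8.0000.
        Var[R] = 2*n_A*n_B*(2*n_A*n_B - n_A - n_B) / ((n_A+n_B)^2 * (n_A+n_B-1)) = 8232/2548 = 3.2308.
        SD[R] = 1.7974.
Step 4: Continuity-corrected z = (R + 0.5 - E[R]) / SD[R] = (7 + 0.5 - 8.0000) / 1.7974 = -0.2782.
Step 5: Two-sided p-value via normal approximation = 2*(1 - Phi(|z|)) = 0.780879.
Step 6: alpha = 0.1. fail to reject H0.

R = 7, z = -0.2782, p = 0.780879, fail to reject H0.


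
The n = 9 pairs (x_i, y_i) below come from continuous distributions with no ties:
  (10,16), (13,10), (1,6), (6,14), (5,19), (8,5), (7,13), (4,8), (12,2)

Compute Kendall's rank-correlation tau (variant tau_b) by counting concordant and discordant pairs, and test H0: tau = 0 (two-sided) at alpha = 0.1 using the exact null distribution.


Step 1: Enumerate the 36 unordered pairs (i,j) with i<j and classify each by sign(x_j-x_i) * sign(y_j-y_i).
  (1,2):dx=+3,dy=-6->D; (1,3):dx=-9,dy=-10->C; (1,4):dx=-4,dy=-2->C; (1,5):dx=-5,dy=+3->D
  (1,6):dx=-2,dy=-11->C; (1,7):dx=-3,dy=-3->C; (1,8):dx=-6,dy=-8->C; (1,9):dx=+2,dy=-14->D
  (2,3):dx=-12,dy=-4->C; (2,4):dx=-7,dy=+4->D; (2,5):dx=-8,dy=+9->D; (2,6):dx=-5,dy=-5->C
  (2,7):dx=-6,dy=+3->D; (2,8):dx=-9,dy=-2->C; (2,9):dx=-1,dy=-8->C; (3,4):dx=+5,dy=+8->C
  (3,5):dx=+4,dy=+13->C; (3,6):dx=+7,dy=-1->D; (3,7):dx=+6,dy=+7->C; (3,8):dx=+3,dy=+2->C
  (3,9):dx=+11,dy=-4->D; (4,5):dx=-1,dy=+5->D; (4,6):dx=+2,dy=-9->D; (4,7):dx=+1,dy=-1->D
  (4,8):dx=-2,dy=-6->C; (4,9):dx=+6,dy=-12->D; (5,6):dx=+3,dy=-14->D; (5,7):dx=+2,dy=-6->D
  (5,8):dx=-1,dy=-11->C; (5,9):dx=+7,dy=-17->D; (6,7):dx=-1,dy=+8->D; (6,8):dx=-4,dy=+3->D
  (6,9):dx=+4,dy=-3->D; (7,8):dx=-3,dy=-5->C; (7,9):dx=+5,dy=-11->D; (8,9):dx=+8,dy=-6->D
Step 2: C = 16, D = 20, total pairs = 36.
Step 3: tau = (C - D)/(n(n-1)/2) = (16 - 20)/36 = -0.111111.
Step 4: Exact two-sided p-value (enumerate n! = 362880 permutations of y under H0): p = 0.761414.
Step 5: alpha = 0.1. fail to reject H0.

tau_b = -0.1111 (C=16, D=20), p = 0.761414, fail to reject H0.


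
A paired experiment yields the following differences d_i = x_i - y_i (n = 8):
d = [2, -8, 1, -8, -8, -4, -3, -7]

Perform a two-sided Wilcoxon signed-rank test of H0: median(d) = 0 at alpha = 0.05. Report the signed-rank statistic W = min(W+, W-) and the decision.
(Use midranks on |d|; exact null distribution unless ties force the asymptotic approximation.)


Step 1: Drop any zero differences (none here) and take |d_i|.
|d| = [2, 8, 1, 8, 8, 4, 3, 7]
Step 2: Midrank |d_i| (ties get averaged ranks).
ranks: |2|->2, |8|->7, |1|->1, |8|->7, |8|->7, |4|->4, |3|->3, |7|->5
Step 3: Attach original signs; sum ranks with positive sign and with negative sign.
W+ = 2 + 1 = 3
W- = 7 + 7 + 7 + 4 + 3 + 5 = 33
(Check: W+ + W- = 36 should equal n(n+1)/2 = 36.)
Step 4: Test statistic W = min(W+, W-) = 3.
Step 5: Ties in |d|, so use the tie-corrected normal approximation.
        E[W] = n(n+1)/4 = 8*9/4 = 18.
        Tie groups: |d|=8 (t=3); sum(t^3 - t) = 24.
        Var[W] = n(n+1)(2n+1)/24 - sum(t^3-t)/48 = 1224/24 - 24/48 = 50.5.
        z = (W - E[W]) / sqrt(Var[W]) = (3 - 18) / 7.1063 = -2.1108.
        Two-sided p = 2*Phi(z) = 0.034790.
Step 6: alpha = 0.05. reject H0.

W+ = 3, W- = 33, W = min = 3, p = 0.034790, reject H0.


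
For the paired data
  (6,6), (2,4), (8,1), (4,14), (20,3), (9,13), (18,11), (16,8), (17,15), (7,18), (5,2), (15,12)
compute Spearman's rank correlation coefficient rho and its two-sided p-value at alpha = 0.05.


Step 1: Rank x and y separately (midranks; no ties here).
rank(x): 6->4, 2->1, 8->6, 4->2, 20->12, 9->7, 18->11, 16->9, 17->10, 7->5, 5->3, 15->8
rank(y): 6->5, 4->4, 1->1, 14->10, 3->3, 13->9, 11->7, 8->6, 15->11, 18->12, 2->2, 12->8
Step 2: d_i = R_x(i) - R_y(i); compute d_i^2.
  (4-5)^2=1, (1-4)^2=9, (6-1)^2=25, (2-10)^2=64, (12-3)^2=81, (7-9)^2=4, (11-7)^2=16, (9-6)^2=9, (10-11)^2=1, (5-12)^2=49, (3-2)^2=1, (8-8)^2=0
sum(d^2) = 260.
Step 3: rho = 1 - 6*260 / (12*(12^2 - 1)) = 1 - 1560/1716 = 0.090909.
Step 4: Under H0, t = rho * sqrt((n-2)/(1-rho^2)) = 0.2887 ~ t(10).
Step 5: Two-sided p-value from the t-distribution with 10 df = 0.778725.
Step 6: alpha = 0.05. fail to reject H0.

rho = 0.0909, p = 0.778725, fail to reject H0 at alpha = 0.05.


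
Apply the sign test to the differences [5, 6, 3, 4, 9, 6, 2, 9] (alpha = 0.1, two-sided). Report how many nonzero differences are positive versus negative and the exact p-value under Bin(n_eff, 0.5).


Step 1: Discard zero differences. Original n = 8; n_eff = number of nonzero differences = 8.
Nonzero differences (with sign): +5, +6, +3, +4, +9, +6, +2, +9
Step 2: Count signs: positive = 8, negative = 0.
Step 3: Under H0: P(positive) = 0.5, so the number of positives S ~ Bin(8, 0.5).
Step 4: Two-sided exact p-value = sum of Bin(8,0.5) probabilities at or below the observed probability = 0.007812.
Step 5: alpha = 0.1. reject H0.

n_eff = 8, pos = 8, neg = 0, p = 0.007812, reject H0.


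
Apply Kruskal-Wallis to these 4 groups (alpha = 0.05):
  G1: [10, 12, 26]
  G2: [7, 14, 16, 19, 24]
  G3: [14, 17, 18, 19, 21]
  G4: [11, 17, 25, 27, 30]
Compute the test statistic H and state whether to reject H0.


Step 1: Combine all N = 18 observations and assign midranks.
sorted (value, group, rank): (7,G2,1), (10,G1,2), (11,G4,3), (12,G1,4), (14,G2,5.5), (14,G3,5.5), (16,G2,7), (17,G3,8.5), (17,G4,8.5), (18,G3,10), (19,G2,11.5), (19,G3,11.5), (21,G3,13), (24,G2,14), (25,G4,15), (26,G1,16), (27,G4,17), (30,G4,18)
Step 2: Sum ranks within each group.
R_1 = 22 (n_1 = 3)
R_2 = 39 (n_2 = 5)
R_3 = 48.5 (n_3 = 5)
R_4 = 61.5 (n_4 = 5)
Step 3: H = 12/(N(N+1)) * sum(R_i^2/n_i) - 3(N+1)
     = 12/(18*19) * (22^2/3 + 39^2/5 + 48.5^2/5 + 61.5^2/5) - 3*19
     = 0.035088 * 1692.43 - 57
     = 2.383626.
Step 4: Ties present; correction factor C = 1 - 18/(18^3 - 18) = 0.996904. Corrected H = 2.383626 / 0.996904 = 2.391028.
Step 5: Under H0, H ~ chi^2(3); p-value = 0.495307.
Step 6: alpha = 0.05. fail to reject H0.

H = 2.3910, df = 3, p = 0.495307, fail to reject H0.


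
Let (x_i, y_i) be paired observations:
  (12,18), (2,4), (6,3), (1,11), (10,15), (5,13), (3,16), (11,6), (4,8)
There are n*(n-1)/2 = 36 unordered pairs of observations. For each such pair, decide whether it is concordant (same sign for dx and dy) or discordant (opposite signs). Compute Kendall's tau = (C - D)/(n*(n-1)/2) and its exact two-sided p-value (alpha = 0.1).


Step 1: Enumerate the 36 unordered pairs (i,j) with i<j and classify each by sign(x_j-x_i) * sign(y_j-y_i).
  (1,2):dx=-10,dy=-14->C; (1,3):dx=-6,dy=-15->C; (1,4):dx=-11,dy=-7->C; (1,5):dx=-2,dy=-3->C
  (1,6):dx=-7,dy=-5->C; (1,7):dx=-9,dy=-2->C; (1,8):dx=-1,dy=-12->C; (1,9):dx=-8,dy=-10->C
  (2,3):dx=+4,dy=-1->D; (2,4):dx=-1,dy=+7->D; (2,5):dx=+8,dy=+11->C; (2,6):dx=+3,dy=+9->C
  (2,7):dx=+1,dy=+12->C; (2,8):dx=+9,dy=+2->C; (2,9):dx=+2,dy=+4->C; (3,4):dx=-5,dy=+8->D
  (3,5):dx=+4,dy=+12->C; (3,6):dx=-1,dy=+10->D; (3,7):dx=-3,dy=+13->D; (3,8):dx=+5,dy=+3->C
  (3,9):dx=-2,dy=+5->D; (4,5):dx=+9,dy=+4->C; (4,6):dx=+4,dy=+2->C; (4,7):dx=+2,dy=+5->C
  (4,8):dx=+10,dy=-5->D; (4,9):dx=+3,dy=-3->D; (5,6):dx=-5,dy=-2->C; (5,7):dx=-7,dy=+1->D
  (5,8):dx=+1,dy=-9->D; (5,9):dx=-6,dy=-7->C; (6,7):dx=-2,dy=+3->D; (6,8):dx=+6,dy=-7->D
  (6,9):dx=-1,dy=-5->C; (7,8):dx=+8,dy=-10->D; (7,9):dx=+1,dy=-8->D; (8,9):dx=-7,dy=+2->D
Step 2: C = 21, D = 15, total pairs = 36.
Step 3: tau = (C - D)/(n(n-1)/2) = (21 - 15)/36 = 0.166667.
Step 4: Exact two-sided p-value (enumerate n! = 362880 permutations of y under H0): p = 0.612202.
Step 5: alpha = 0.1. fail to reject H0.

tau_b = 0.1667 (C=21, D=15), p = 0.612202, fail to reject H0.


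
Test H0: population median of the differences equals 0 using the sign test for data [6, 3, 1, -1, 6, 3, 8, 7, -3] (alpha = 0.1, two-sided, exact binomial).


Step 1: Discard zero differences. Original n = 9; n_eff = number of nonzero differences = 9.
Nonzero differences (with sign): +6, +3, +1, -1, +6, +3, +8, +7, -3
Step 2: Count signs: positive = 7, negative = 2.
Step 3: Under H0: P(positive) = 0.5, so the number of positives S ~ Bin(9, 0.5).
Step 4: Two-sided exact p-value = sum of Bin(9,0.5) probabilities at or below the observed probability = 0.179688.
Step 5: alpha = 0.1. fail to reject H0.

n_eff = 9, pos = 7, neg = 2, p = 0.179688, fail to reject H0.


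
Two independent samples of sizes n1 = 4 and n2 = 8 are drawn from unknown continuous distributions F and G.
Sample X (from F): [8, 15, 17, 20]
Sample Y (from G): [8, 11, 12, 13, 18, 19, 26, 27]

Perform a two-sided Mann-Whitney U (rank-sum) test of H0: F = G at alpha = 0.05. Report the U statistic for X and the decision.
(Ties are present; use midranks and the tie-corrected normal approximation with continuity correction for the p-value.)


Step 1: Combine and sort all 12 observations; assign midranks.
sorted (value, group): (8,X), (8,Y), (11,Y), (12,Y), (13,Y), (15,X), (17,X), (18,Y), (19,Y), (20,X), (26,Y), (27,Y)
ranks: 8->1.5, 8->1.5, 11->3, 12->4, 13->5, 15->6, 17->7, 18->8, 19->9, 20->10, 26->11, 27->12
Step 2: Rank sum for X: R1 = 1.5 + 6 + 7 + 10 = 24.5.
Step 3: U_X = R1 - n1(n1+1)/2 = 24.5 - 4*5/2 = 24.5 - 10 = 14.5.
       U_Y = n1*n2 - U_X = 32 - 14.5 = 17.5.
Step 4: Ties are present, so use the tie-corrected normal approximation (with continuity correction) for the p-value.
Step 5: p-value = 0.864901; compare to alpha = 0.05. fail to reject H0.

U_X = 14.5, p = 0.864901, fail to reject H0 at alpha = 0.05.


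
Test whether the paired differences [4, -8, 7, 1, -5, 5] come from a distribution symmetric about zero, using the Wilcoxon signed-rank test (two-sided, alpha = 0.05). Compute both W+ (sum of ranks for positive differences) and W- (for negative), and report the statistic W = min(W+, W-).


Step 1: Drop any zero differences (none here) and take |d_i|.
|d| = [4, 8, 7, 1, 5, 5]
Step 2: Midrank |d_i| (ties get averaged ranks).
ranks: |4|->2, |8|->6, |7|->5, |1|->1, |5|->3.5, |5|->3.5
Step 3: Attach original signs; sum ranks with positive sign and with negative sign.
W+ = 2 + 5 + 1 + 3.5 = 11.5
W- = 6 + 3.5 = 9.5
(Check: W+ + W- = 21 should equal n(n+1)/2 = 21.)
Step 4: Test statistic W = min(W+, W-) = 9.5.
Step 5: Ties in |d|, so use the tie-corrected normal approximation.
        E[W] = n(n+1)/4 = 6*7/4 = 10.5.
        Tie groups: |d|=5 (t=2); sum(t^3 - t) = 6.
        Var[W] = n(n+1)(2n+1)/24 - sum(t^3-t)/48 = 546/24 - 6/48 = 22.625.
        z = (W - E[W]) / sqrt(Var[W]) = (9.5 - 10.5) / 4.7566 = -0.2102.
        Two-sided p = 2*Phi(z) = 0.833484.
Step 6: alpha = 0.05. fail to reject H0.

W+ = 11.5, W- = 9.5, W = min = 9.5, p = 0.833484, fail to reject H0.


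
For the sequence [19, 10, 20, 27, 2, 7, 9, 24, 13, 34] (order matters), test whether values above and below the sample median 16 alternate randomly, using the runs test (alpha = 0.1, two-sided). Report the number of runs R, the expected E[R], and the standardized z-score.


Step 1: Compute median = 16; label A = above, B = below.
Labels in order: ABAABBBABA  (n_A = 5, n_B = 5)
Step 2: Count runs R = 7.
Step 3: Under H0 (random ordering), E[R] = 2*n_A*n_B/(n_A+n_B) + 1 = 2*5*5/10 + 1 = 6.0000.
        Var[R] = 2*n_A*n_B*(2*n_A*n_B - n_A - n_B) / ((n_A+n_B)^2 * (n_A+n_B-1)) = 2000/900 = 2.2222.
        SD[R] = 1.4907.
Step 4: Continuity-corrected z = (R - 0.5 - E[R]) / SD[R] = (7 - 0.5 - 6.0000) / 1.4907 = 0.3354.
Step 5: Two-sided p-value via normal approximation = 2*(1 - Phi(|z|)) = 0.737316.
Step 6: alpha = 0.1. fail to reject H0.

R = 7, z = 0.3354, p = 0.737316, fail to reject H0.


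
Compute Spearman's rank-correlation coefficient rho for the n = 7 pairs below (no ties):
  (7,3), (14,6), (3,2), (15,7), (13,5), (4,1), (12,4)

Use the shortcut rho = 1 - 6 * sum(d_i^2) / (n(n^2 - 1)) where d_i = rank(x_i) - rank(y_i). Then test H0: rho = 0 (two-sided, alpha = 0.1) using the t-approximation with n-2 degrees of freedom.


Step 1: Rank x and y separately (midranks; no ties here).
rank(x): 7->3, 14->6, 3->1, 15->7, 13->5, 4->2, 12->4
rank(y): 3->3, 6->6, 2->2, 7->7, 5->5, 1->1, 4->4
Step 2: d_i = R_x(i) - R_y(i); compute d_i^2.
  (3-3)^2=0, (6-6)^2=0, (1-2)^2=1, (7-7)^2=0, (5-5)^2=0, (2-1)^2=1, (4-4)^2=0
sum(d^2) = 2.
Step 3: rho = 1 - 6*2 / (7*(7^2 - 1)) = 1 - 12/336 = 0.964286.
Step 4: Under H0, t = rho * sqrt((n-2)/(1-rho^2)) = 8.1408 ~ t(5).
Step 5: Two-sided p-value from the t-distribution with 5 df = 0.000454.
Step 6: alpha = 0.1. reject H0.

rho = 0.9643, p = 0.000454, reject H0 at alpha = 0.1.


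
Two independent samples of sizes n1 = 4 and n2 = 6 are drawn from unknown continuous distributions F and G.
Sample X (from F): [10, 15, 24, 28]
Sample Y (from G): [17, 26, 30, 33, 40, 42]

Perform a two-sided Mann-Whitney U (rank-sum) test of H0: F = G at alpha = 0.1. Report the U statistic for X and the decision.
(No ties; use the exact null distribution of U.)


Step 1: Combine and sort all 10 observations; assign midranks.
sorted (value, group): (10,X), (15,X), (17,Y), (24,X), (26,Y), (28,X), (30,Y), (33,Y), (40,Y), (42,Y)
ranks: 10->1, 15->2, 17->3, 24->4, 26->5, 28->6, 30->7, 33->8, 40->9, 42->10
Step 2: Rank sum for X: R1 = 1 + 2 + 4 + 6 = 13.
Step 3: U_X = R1 - n1(n1+1)/2 = 13 - 4*5/2 = 13 - 10 = 3.
       U_Y = n1*n2 - U_X = 24 - 3 = 21.
Step 4: No ties, so the exact null distribution of U (based on enumerating the C(10,4) = 210 equally likely rank assignments) gives the two-sided p-value.
Step 5: p-value = 0.066667; compare to alpha = 0.1. reject H0.

U_X = 3, p = 0.066667, reject H0 at alpha = 0.1.


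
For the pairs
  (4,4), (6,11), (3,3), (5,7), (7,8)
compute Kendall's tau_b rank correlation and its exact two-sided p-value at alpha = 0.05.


Step 1: Enumerate the 10 unordered pairs (i,j) with i<j and classify each by sign(x_j-x_i) * sign(y_j-y_i).
  (1,2):dx=+2,dy=+7->C; (1,3):dx=-1,dy=-1->C; (1,4):dx=+1,dy=+3->C; (1,5):dx=+3,dy=+4->C
  (2,3):dx=-3,dy=-8->C; (2,4):dx=-1,dy=-4->C; (2,5):dx=+1,dy=-3->D; (3,4):dx=+2,dy=+4->C
  (3,5):dx=+4,dy=+5->C; (4,5):dx=+2,dy=+1->C
Step 2: C = 9, D = 1, total pairs = 10.
Step 3: tau = (C - D)/(n(n-1)/2) = (9 - 1)/10 = 0.800000.
Step 4: Exact two-sided p-value (enumerate n! = 120 permutations of y under H0): p = 0.083333.
Step 5: alpha = 0.05. fail to reject H0.

tau_b = 0.8000 (C=9, D=1), p = 0.083333, fail to reject H0.


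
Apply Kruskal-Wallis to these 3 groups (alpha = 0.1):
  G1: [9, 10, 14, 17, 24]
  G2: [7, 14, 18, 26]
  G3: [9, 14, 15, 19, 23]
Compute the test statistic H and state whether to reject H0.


Step 1: Combine all N = 14 observations and assign midranks.
sorted (value, group, rank): (7,G2,1), (9,G1,2.5), (9,G3,2.5), (10,G1,4), (14,G1,6), (14,G2,6), (14,G3,6), (15,G3,8), (17,G1,9), (18,G2,10), (19,G3,11), (23,G3,12), (24,G1,13), (26,G2,14)
Step 2: Sum ranks within each group.
R_1 = 34.5 (n_1 = 5)
R_2 = 31 (n_2 = 4)
R_3 = 39.5 (n_3 = 5)
Step 3: H = 12/(N(N+1)) * sum(R_i^2/n_i) - 3(N+1)
     = 12/(14*15) * (34.5^2/5 + 31^2/4 + 39.5^2/5) - 3*15
     = 0.057143 * 790.35 - 45
     = 0.162857.
Step 4: Ties present; correction factor C = 1 - 30/(14^3 - 14) = 0.989011. Corrected H = 0.162857 / 0.989011 = 0.164667.
Step 5: Under H0, H ~ chi^2(2); p-value = 0.920965.
Step 6: alpha = 0.1. fail to reject H0.

H = 0.1647, df = 2, p = 0.920965, fail to reject H0.


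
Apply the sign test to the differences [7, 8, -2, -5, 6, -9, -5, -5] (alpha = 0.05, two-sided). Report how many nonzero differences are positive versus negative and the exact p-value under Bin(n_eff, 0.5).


Step 1: Discard zero differences. Original n = 8; n_eff = number of nonzero differences = 8.
Nonzero differences (with sign): +7, +8, -2, -5, +6, -9, -5, -5
Step 2: Count signs: positive = 3, negative = 5.
Step 3: Under H0: P(positive) = 0.5, so the number of positives S ~ Bin(8, 0.5).
Step 4: Two-sided exact p-value = sum of Bin(8,0.5) probabilities at or below the observed probability = 0.726562.
Step 5: alpha = 0.05. fail to reject H0.

n_eff = 8, pos = 3, neg = 5, p = 0.726562, fail to reject H0.


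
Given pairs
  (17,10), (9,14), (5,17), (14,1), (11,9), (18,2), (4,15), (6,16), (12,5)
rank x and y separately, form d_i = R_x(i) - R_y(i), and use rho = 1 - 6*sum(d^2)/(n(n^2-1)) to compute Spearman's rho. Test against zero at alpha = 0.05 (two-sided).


Step 1: Rank x and y separately (midranks; no ties here).
rank(x): 17->8, 9->4, 5->2, 14->7, 11->5, 18->9, 4->1, 6->3, 12->6
rank(y): 10->5, 14->6, 17->9, 1->1, 9->4, 2->2, 15->7, 16->8, 5->3
Step 2: d_i = R_x(i) - R_y(i); compute d_i^2.
  (8-5)^2=9, (4-6)^2=4, (2-9)^2=49, (7-1)^2=36, (5-4)^2=1, (9-2)^2=49, (1-7)^2=36, (3-8)^2=25, (6-3)^2=9
sum(d^2) = 218.
Step 3: rho = 1 - 6*218 / (9*(9^2 - 1)) = 1 - 1308/720 = -0.816667.
Step 4: Under H0, t = rho * sqrt((n-2)/(1-rho^2)) = -3.7440 ~ t(7).
Step 5: Two-sided p-value from the t-distribution with 7 df = 0.007225.
Step 6: alpha = 0.05. reject H0.

rho = -0.8167, p = 0.007225, reject H0 at alpha = 0.05.


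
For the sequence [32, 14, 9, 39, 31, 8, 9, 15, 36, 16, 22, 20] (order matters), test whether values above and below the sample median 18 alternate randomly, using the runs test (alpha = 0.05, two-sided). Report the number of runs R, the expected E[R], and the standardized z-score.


Step 1: Compute median = 18; label A = above, B = below.
Labels in order: ABBAABBBABAA  (n_A = 6, n_B = 6)
Step 2: Count runs R = 7.
Step 3: Under H0 (random ordering), E[R] = 2*n_A*n_B/(n_A+n_B) + 1 = 2*6*6/12 + 1 = 7.0000.
        Var[R] = 2*n_A*n_B*(2*n_A*n_B - n_A - n_B) / ((n_A+n_B)^2 * (n_A+n_B-1)) = 4320/1584 = 2.7273.
        SD[R] = 1.6514.
Step 4: R = E[R], so z = 0 with no continuity correction.
Step 5: Two-sided p-value via normal approximation = 2*(1 - Phi(|z|)) = 1.000000.
Step 6: alpha = 0.05. fail to reject H0.

R = 7, z = 0.0000, p = 1.000000, fail to reject H0.


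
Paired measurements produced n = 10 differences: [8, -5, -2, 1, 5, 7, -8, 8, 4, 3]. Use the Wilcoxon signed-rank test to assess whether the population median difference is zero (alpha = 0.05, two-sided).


Step 1: Drop any zero differences (none here) and take |d_i|.
|d| = [8, 5, 2, 1, 5, 7, 8, 8, 4, 3]
Step 2: Midrank |d_i| (ties get averaged ranks).
ranks: |8|->9, |5|->5.5, |2|->2, |1|->1, |5|->5.5, |7|->7, |8|->9, |8|->9, |4|->4, |3|->3
Step 3: Attach original signs; sum ranks with positive sign and with negative sign.
W+ = 9 + 1 + 5.5 + 7 + 9 + 4 + 3 = 38.5
W- = 5.5 + 2 + 9 = 16.5
(Check: W+ + W- = 55 should equal n(n+1)/2 = 55.)
Step 4: Test statistic W = min(W+, W-) = 16.5.
Step 5: Ties in |d|, so use the tie-corrected normal approximation.
        E[W] = n(n+1)/4 = 10*11/4 = 27.5.
        Tie groups: |d|=5 (t=2), |d|=8 (t=3); sum(t^3 - t) = 30.
        Var[W] = n(n+1)(2n+1)/24 - sum(t^3-t)/48 = 2310/24 - 30/48 = 95.625.
        z = (W - E[W]) / sqrt(Var[W]) = (16.5 - 27.5) / 9.7788 = -1.1249.
        Two-sided p = 2*Phi(z) = 0.260639.
Step 6: alpha = 0.05. fail to reject H0.

W+ = 38.5, W- = 16.5, W = min = 16.5, p = 0.260639, fail to reject H0.


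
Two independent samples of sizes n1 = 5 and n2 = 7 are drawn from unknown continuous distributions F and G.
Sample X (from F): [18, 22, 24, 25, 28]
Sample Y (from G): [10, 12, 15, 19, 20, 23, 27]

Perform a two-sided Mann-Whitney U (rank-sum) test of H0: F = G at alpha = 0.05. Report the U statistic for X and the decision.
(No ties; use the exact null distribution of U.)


Step 1: Combine and sort all 12 observations; assign midranks.
sorted (value, group): (10,Y), (12,Y), (15,Y), (18,X), (19,Y), (20,Y), (22,X), (23,Y), (24,X), (25,X), (27,Y), (28,X)
ranks: 10->1, 12->2, 15->3, 18->4, 19->5, 20->6, 22->7, 23->8, 24->9, 25->10, 27->11, 28->12
Step 2: Rank sum for X: R1 = 4 + 7 + 9 + 10 + 12 = 42.
Step 3: U_X = R1 - n1(n1+1)/2 = 42 - 5*6/2 = 42 - 15 = 27.
       U_Y = n1*n2 - U_X = 35 - 27 = 8.
Step 4: No ties, so the exact null distribution of U (based on enumerating the C(12,5) = 792 equally likely rank assignments) gives the two-sided p-value.
Step 5: p-value = 0.148990; compare to alpha = 0.05. fail to reject H0.

U_X = 27, p = 0.148990, fail to reject H0 at alpha = 0.05.


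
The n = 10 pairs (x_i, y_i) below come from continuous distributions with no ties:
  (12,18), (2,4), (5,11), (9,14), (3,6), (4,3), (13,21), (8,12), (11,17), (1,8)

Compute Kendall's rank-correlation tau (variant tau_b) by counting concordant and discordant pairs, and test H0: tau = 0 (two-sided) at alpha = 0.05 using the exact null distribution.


Step 1: Enumerate the 45 unordered pairs (i,j) with i<j and classify each by sign(x_j-x_i) * sign(y_j-y_i).
  (1,2):dx=-10,dy=-14->C; (1,3):dx=-7,dy=-7->C; (1,4):dx=-3,dy=-4->C; (1,5):dx=-9,dy=-12->C
  (1,6):dx=-8,dy=-15->C; (1,7):dx=+1,dy=+3->C; (1,8):dx=-4,dy=-6->C; (1,9):dx=-1,dy=-1->C
  (1,10):dx=-11,dy=-10->C; (2,3):dx=+3,dy=+7->C; (2,4):dx=+7,dy=+10->C; (2,5):dx=+1,dy=+2->C
  (2,6):dx=+2,dy=-1->D; (2,7):dx=+11,dy=+17->C; (2,8):dx=+6,dy=+8->C; (2,9):dx=+9,dy=+13->C
  (2,10):dx=-1,dy=+4->D; (3,4):dx=+4,dy=+3->C; (3,5):dx=-2,dy=-5->C; (3,6):dx=-1,dy=-8->C
  (3,7):dx=+8,dy=+10->C; (3,8):dx=+3,dy=+1->C; (3,9):dx=+6,dy=+6->C; (3,10):dx=-4,dy=-3->C
  (4,5):dx=-6,dy=-8->C; (4,6):dx=-5,dy=-11->C; (4,7):dx=+4,dy=+7->C; (4,8):dx=-1,dy=-2->C
  (4,9):dx=+2,dy=+3->C; (4,10):dx=-8,dy=-6->C; (5,6):dx=+1,dy=-3->D; (5,7):dx=+10,dy=+15->C
  (5,8):dx=+5,dy=+6->C; (5,9):dx=+8,dy=+11->C; (5,10):dx=-2,dy=+2->D; (6,7):dx=+9,dy=+18->C
  (6,8):dx=+4,dy=+9->C; (6,9):dx=+7,dy=+14->C; (6,10):dx=-3,dy=+5->D; (7,8):dx=-5,dy=-9->C
  (7,9):dx=-2,dy=-4->C; (7,10):dx=-12,dy=-13->C; (8,9):dx=+3,dy=+5->C; (8,10):dx=-7,dy=-4->C
  (9,10):dx=-10,dy=-9->C
Step 2: C = 40, D = 5, total pairs = 45.
Step 3: tau = (C - D)/(n(n-1)/2) = (40 - 5)/45 = 0.777778.
Step 4: Exact two-sided p-value (enumerate n! = 3628800 permutations of y under H0): p = 0.000946.
Step 5: alpha = 0.05. reject H0.

tau_b = 0.7778 (C=40, D=5), p = 0.000946, reject H0.


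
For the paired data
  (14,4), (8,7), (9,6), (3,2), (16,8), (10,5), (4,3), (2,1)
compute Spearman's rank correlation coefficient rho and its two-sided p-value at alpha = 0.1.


Step 1: Rank x and y separately (midranks; no ties here).
rank(x): 14->7, 8->4, 9->5, 3->2, 16->8, 10->6, 4->3, 2->1
rank(y): 4->4, 7->7, 6->6, 2->2, 8->8, 5->5, 3->3, 1->1
Step 2: d_i = R_x(i) - R_y(i); compute d_i^2.
  (7-4)^2=9, (4-7)^2=9, (5-6)^2=1, (2-2)^2=0, (8-8)^2=0, (6-5)^2=1, (3-3)^2=0, (1-1)^2=0
sum(d^2) = 20.
Step 3: rho = 1 - 6*20 / (8*(8^2 - 1)) = 1 - 120/504 = 0.761905.
Step 4: Under H0, t = rho * sqrt((n-2)/(1-rho^2)) = 2.8814 ~ t(6).
Step 5: Two-sided p-value from the t-distribution with 6 df = 0.028005.
Step 6: alpha = 0.1. reject H0.

rho = 0.7619, p = 0.028005, reject H0 at alpha = 0.1.


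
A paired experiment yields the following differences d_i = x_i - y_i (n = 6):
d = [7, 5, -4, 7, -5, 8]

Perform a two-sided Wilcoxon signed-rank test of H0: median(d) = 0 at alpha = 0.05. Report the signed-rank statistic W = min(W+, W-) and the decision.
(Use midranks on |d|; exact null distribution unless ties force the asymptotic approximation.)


Step 1: Drop any zero differences (none here) and take |d_i|.
|d| = [7, 5, 4, 7, 5, 8]
Step 2: Midrank |d_i| (ties get averaged ranks).
ranks: |7|->4.5, |5|->2.5, |4|->1, |7|->4.5, |5|->2.5, |8|->6
Step 3: Attach original signs; sum ranks with positive sign and with negative sign.
W+ = 4.5 + 2.5 + 4.5 + 6 = 17.5
W- = 1 + 2.5 = 3.5
(Check: W+ + W- = 21 should equal n(n+1)/2 = 21.)
Step 4: Test statistic W = min(W+, W-) = 3.5.
Step 5: Ties in |d|, so use the tie-corrected normal approximation.
        E[W] = n(n+1)/4 = 6*7/4 = 10.5.
        Tie groups: |d|=5 (t=2), |d|=7 (t=2); sum(t^3 - t) = 12.
        Var[W] = n(n+1)(2n+1)/24 - sum(t^3-t)/48 = 546/24 - 12/48 = 22.5.
        z = (W - E[W]) / sqrt(Var[W]) = (3.5 - 10.5) / 4.7434 = -1.4757.
        Two-sided p = 2*Phi(z) = 0.140017.
Step 6: alpha = 0.05. fail to reject H0.

W+ = 17.5, W- = 3.5, W = min = 3.5, p = 0.140017, fail to reject H0.


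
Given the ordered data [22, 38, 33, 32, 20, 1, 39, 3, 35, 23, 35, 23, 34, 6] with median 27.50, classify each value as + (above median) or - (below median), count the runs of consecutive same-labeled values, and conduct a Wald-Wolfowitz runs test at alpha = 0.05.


Step 1: Compute median = 27.50; label A = above, B = below.
Labels in order: BAAABBABABABAB  (n_A = 7, n_B = 7)
Step 2: Count runs R = 11.
Step 3: Under H0 (random ordering), E[R] = 2*n_A*n_B/(n_A+n_B) + 1 = 2*7*7/14 + 1 = 8.0000.
        Var[R] = 2*n_A*n_B*(2*n_A*n_B - n_A - n_B) / ((n_A+n_B)^2 * (n_A+n_B-1)) = 8232/2548 = 3.2308.
        SD[R] = 1.7974.
Step 4: Continuity-corrected z = (R - 0.5 - E[R]) / SD[R] = (11 - 0.5 - 8.0000) / 1.7974 = 1.3909.
Step 5: Two-sided p-value via normal approximation = 2*(1 - Phi(|z|)) = 0.164264.
Step 6: alpha = 0.05. fail to reject H0.

R = 11, z = 1.3909, p = 0.164264, fail to reject H0.


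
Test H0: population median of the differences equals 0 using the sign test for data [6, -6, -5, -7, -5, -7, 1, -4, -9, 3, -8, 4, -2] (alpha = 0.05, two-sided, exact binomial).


Step 1: Discard zero differences. Original n = 13; n_eff = number of nonzero differences = 13.
Nonzero differences (with sign): +6, -6, -5, -7, -5, -7, +1, -4, -9, +3, -8, +4, -2
Step 2: Count signs: positive = 4, negative = 9.
Step 3: Under H0: P(positive) = 0.5, so the number of positives S ~ Bin(13, 0.5).
Step 4: Two-sided exact p-value = sum of Bin(13,0.5) probabilities at or below the observed probability = 0.266846.
Step 5: alpha = 0.05. fail to reject H0.

n_eff = 13, pos = 4, neg = 9, p = 0.266846, fail to reject H0.


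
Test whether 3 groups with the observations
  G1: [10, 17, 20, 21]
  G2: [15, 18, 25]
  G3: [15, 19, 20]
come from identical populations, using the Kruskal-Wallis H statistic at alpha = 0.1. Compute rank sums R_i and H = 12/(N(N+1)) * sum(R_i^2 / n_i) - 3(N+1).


Step 1: Combine all N = 10 observations and assign midranks.
sorted (value, group, rank): (10,G1,1), (15,G2,2.5), (15,G3,2.5), (17,G1,4), (18,G2,5), (19,G3,6), (20,G1,7.5), (20,G3,7.5), (21,G1,9), (25,G2,10)
Step 2: Sum ranks within each group.
R_1 = 21.5 (n_1 = 4)
R_2 = 17.5 (n_2 = 3)
R_3 = 16 (n_3 = 3)
Step 3: H = 12/(N(N+1)) * sum(R_i^2/n_i) - 3(N+1)
     = 12/(10*11) * (21.5^2/4 + 17.5^2/3 + 16^2/3) - 3*11
     = 0.109091 * 302.979 - 33
     = 0.052273.
Step 4: Ties present; correction factor C = 1 - 12/(10^3 - 10) = 0.987879. Corrected H = 0.052273 / 0.987879 = 0.052914.
Step 5: Under H0, H ~ chi^2(2); p-value = 0.973890.
Step 6: alpha = 0.1. fail to reject H0.

H = 0.0529, df = 2, p = 0.973890, fail to reject H0.


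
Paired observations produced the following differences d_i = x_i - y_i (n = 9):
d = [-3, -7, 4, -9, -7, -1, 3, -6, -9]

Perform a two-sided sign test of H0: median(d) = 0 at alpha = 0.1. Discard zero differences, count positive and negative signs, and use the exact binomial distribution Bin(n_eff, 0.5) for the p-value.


Step 1: Discard zero differences. Original n = 9; n_eff = number of nonzero differences = 9.
Nonzero differences (with sign): -3, -7, +4, -9, -7, -1, +3, -6, -9
Step 2: Count signs: positive = 2, negative = 7.
Step 3: Under H0: P(positive) = 0.5, so the number of positives S ~ Bin(9, 0.5).
Step 4: Two-sided exact p-value = sum of Bin(9,0.5) probabilities at or below the observed probability = 0.179688.
Step 5: alpha = 0.1. fail to reject H0.

n_eff = 9, pos = 2, neg = 7, p = 0.179688, fail to reject H0.


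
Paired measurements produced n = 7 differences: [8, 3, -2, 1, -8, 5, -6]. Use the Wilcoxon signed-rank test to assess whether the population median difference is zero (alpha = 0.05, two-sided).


Step 1: Drop any zero differences (none here) and take |d_i|.
|d| = [8, 3, 2, 1, 8, 5, 6]
Step 2: Midrank |d_i| (ties get averaged ranks).
ranks: |8|->6.5, |3|->3, |2|->2, |1|->1, |8|->6.5, |5|->4, |6|->5
Step 3: Attach original signs; sum ranks with positive sign and with negative sign.
W+ = 6.5 + 3 + 1 + 4 = 14.5
W- = 2 + 6.5 + 5 = 13.5
(Check: W+ + W- = 28 should equal n(n+1)/2 = 28.)
Step 4: Test statistic W = min(W+, W-) = 13.5.
Step 5: Ties in |d|, so use the tie-corrected normal approximation.
        E[W] = n(n+1)/4 = 7*8/4 = 14.
        Tie groups: |d|=8 (t=2); sum(t^3 - t) = 6.
        Var[W] = n(n+1)(2n+1)/24 - sum(t^3-t)/48 = 840/24 - 6/48 = 34.875.
        z = (W - E[W]) / sqrt(Var[W]) = (13.5 - 14) / 5.9055 = -0.0847.
        Two-sided p = 2*Phi(z) = 0.932526.
Step 6: alpha = 0.05. fail to reject H0.

W+ = 14.5, W- = 13.5, W = min = 13.5, p = 0.932526, fail to reject H0.


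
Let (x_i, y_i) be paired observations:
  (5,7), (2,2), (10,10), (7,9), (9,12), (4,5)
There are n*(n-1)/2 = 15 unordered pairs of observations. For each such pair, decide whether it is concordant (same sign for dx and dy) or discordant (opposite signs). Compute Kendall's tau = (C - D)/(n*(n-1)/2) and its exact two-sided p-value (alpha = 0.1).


Step 1: Enumerate the 15 unordered pairs (i,j) with i<j and classify each by sign(x_j-x_i) * sign(y_j-y_i).
  (1,2):dx=-3,dy=-5->C; (1,3):dx=+5,dy=+3->C; (1,4):dx=+2,dy=+2->C; (1,5):dx=+4,dy=+5->C
  (1,6):dx=-1,dy=-2->C; (2,3):dx=+8,dy=+8->C; (2,4):dx=+5,dy=+7->C; (2,5):dx=+7,dy=+10->C
  (2,6):dx=+2,dy=+3->C; (3,4):dx=-3,dy=-1->C; (3,5):dx=-1,dy=+2->D; (3,6):dx=-6,dy=-5->C
  (4,5):dx=+2,dy=+3->C; (4,6):dx=-3,dy=-4->C; (5,6):dx=-5,dy=-7->C
Step 2: C = 14, D = 1, total pairs = 15.
Step 3: tau = (C - D)/(n(n-1)/2) = (14 - 1)/15 = 0.866667.
Step 4: Exact two-sided p-value (enumerate n! = 720 permutations of y under H0): p = 0.016667.
Step 5: alpha = 0.1. reject H0.

tau_b = 0.8667 (C=14, D=1), p = 0.016667, reject H0.


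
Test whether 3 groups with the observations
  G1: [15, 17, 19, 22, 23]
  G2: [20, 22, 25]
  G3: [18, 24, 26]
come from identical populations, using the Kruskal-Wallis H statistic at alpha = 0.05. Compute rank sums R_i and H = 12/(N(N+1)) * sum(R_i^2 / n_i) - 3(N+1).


Step 1: Combine all N = 11 observations and assign midranks.
sorted (value, group, rank): (15,G1,1), (17,G1,2), (18,G3,3), (19,G1,4), (20,G2,5), (22,G1,6.5), (22,G2,6.5), (23,G1,8), (24,G3,9), (25,G2,10), (26,G3,11)
Step 2: Sum ranks within each group.
R_1 = 21.5 (n_1 = 5)
R_2 = 21.5 (n_2 = 3)
R_3 = 23 (n_3 = 3)
Step 3: H = 12/(N(N+1)) * sum(R_i^2/n_i) - 3(N+1)
     = 12/(11*12) * (21.5^2/5 + 21.5^2/3 + 23^2/3) - 3*12
     = 0.090909 * 422.867 - 36
     = 2.442424.
Step 4: Ties present; correction factor C = 1 - 6/(11^3 - 11) = 0.995455. Corrected H = 2.442424 / 0.995455 = 2.453577.
Step 5: Under H0, H ~ chi^2(2); p-value = 0.293233.
Step 6: alpha = 0.05. fail to reject H0.

H = 2.4536, df = 2, p = 0.293233, fail to reject H0.


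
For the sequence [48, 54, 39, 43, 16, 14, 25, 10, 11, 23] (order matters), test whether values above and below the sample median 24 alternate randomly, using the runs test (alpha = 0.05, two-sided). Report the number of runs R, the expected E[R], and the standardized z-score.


Step 1: Compute median = 24; label A = above, B = below.
Labels in order: AAAABBABBB  (n_A = 5, n_B = 5)
Step 2: Count runs R = 4.
Step 3: Under H0 (random ordering), E[R] = 2*n_A*n_B/(n_A+n_B) + 1 = 2*5*5/10 + 1 = 6.0000.
        Var[R] = 2*n_A*n_B*(2*n_A*n_B - n_A - n_B) / ((n_A+n_B)^2 * (n_A+n_B-1)) = 2000/900 = 2.2222.
        SD[R] = 1.4907.
Step 4: Continuity-corrected z = (R + 0.5 - E[R]) / SD[R] = (4 + 0.5 - 6.0000) / 1.4907 = -1.0062.
Step 5: Two-sided p-value via normal approximation = 2*(1 - Phi(|z|)) = 0.314305.
Step 6: alpha = 0.05. fail to reject H0.

R = 4, z = -1.0062, p = 0.314305, fail to reject H0.
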